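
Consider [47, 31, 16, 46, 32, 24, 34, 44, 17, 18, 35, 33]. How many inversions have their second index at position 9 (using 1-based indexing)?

The element at index 9 is 17.
Elements before it: 47, 31, 16, 46, 32, 24, 34, 44
Those larger than 17: 47, 31, 46, 32, 24, 34, 44

7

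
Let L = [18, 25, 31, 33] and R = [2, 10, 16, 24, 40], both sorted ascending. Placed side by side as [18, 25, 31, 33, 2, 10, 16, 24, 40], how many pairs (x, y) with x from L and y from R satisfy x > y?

15 cross-inversions

Count, for every r in R, how many entries of L exceed r:
r = 2: 18, 25, 31, 33 → 4
r = 10: 18, 25, 31, 33 → 4
r = 16: 18, 25, 31, 33 → 4
r = 24: 25, 31, 33 → 3
r = 40: none → 0
Cross-inversions: 4 + 4 + 4 + 3 + 0 = 15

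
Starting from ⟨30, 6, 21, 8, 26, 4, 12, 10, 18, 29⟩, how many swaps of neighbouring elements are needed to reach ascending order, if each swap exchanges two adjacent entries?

21 adjacent swaps

Minimum adjacent swaps = number of inversions (each swap of adjacent out-of-order elements removes one inversion and no swap can remove more).
Count inversions — for each element, later elements that are smaller:
30: 6, 21, 8, 26, 4, 12, 10, 18, 29 → 9
6: 4 → 1
21: 8, 4, 12, 10, 18 → 5
8: 4 → 1
26: 4, 12, 10, 18 → 4
4: none → 0
12: 10 → 1
10: none → 0
18: none → 0
29: none → 0
Total inversions: 9 + 1 + 5 + 1 + 4 + 0 + 1 + 0 + 0 + 0 = 21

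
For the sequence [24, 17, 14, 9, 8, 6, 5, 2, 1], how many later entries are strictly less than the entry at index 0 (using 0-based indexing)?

The element at index 0 is 24.
Elements after it: 17, 14, 9, 8, 6, 5, 2, 1
Those smaller than 24: 17, 14, 9, 8, 6, 5, 2, 1

8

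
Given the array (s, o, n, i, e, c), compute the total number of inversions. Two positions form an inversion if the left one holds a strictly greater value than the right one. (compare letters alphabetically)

Element-by-element contributions:
s → o, n, i, e, c → 5
o → n, i, e, c → 4
n → i, e, c → 3
i → e, c → 2
e → c → 1
c → none → 0
Sum: 5 + 4 + 3 + 2 + 1 + 0 = 15

15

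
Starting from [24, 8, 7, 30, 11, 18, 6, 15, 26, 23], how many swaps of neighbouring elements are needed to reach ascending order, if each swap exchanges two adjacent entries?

20

Minimum adjacent swaps = number of inversions (each swap of adjacent out-of-order elements removes one inversion and no swap can remove more).
Count inversions — for each element, later elements that are smaller:
24: 8, 7, 11, 18, 6, 15, 23 → 7
8: 7, 6 → 2
7: 6 → 1
30: 11, 18, 6, 15, 26, 23 → 6
11: 6 → 1
18: 6, 15 → 2
6: none → 0
15: none → 0
26: 23 → 1
23: none → 0
Total inversions: 7 + 2 + 1 + 6 + 1 + 2 + 0 + 0 + 1 + 0 = 20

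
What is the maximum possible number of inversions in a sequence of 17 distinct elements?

136

A reversed (strictly descending) arrangement makes every pair an inversion, giving C(17, 2) inversions.
C(17, 2) = 17·16/2 = 136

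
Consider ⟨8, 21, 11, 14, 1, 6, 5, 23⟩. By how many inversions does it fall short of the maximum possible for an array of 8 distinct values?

13

Maximum inversions for 8 distinct elements is C(8, 2) = 8·7/2 = 28.
Current inversions — for each element, count later smaller elements:
8: 3
21: 5
11: 3
14: 3
1: 0
6: 1
5: 0
23: 0
Current total: 3 + 5 + 3 + 3 + 0 + 1 + 0 + 0 = 15
Shortfall: 28 − 15 = 13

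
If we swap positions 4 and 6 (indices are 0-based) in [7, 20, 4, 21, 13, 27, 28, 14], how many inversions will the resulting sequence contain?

Positions 4 and 6 hold 13 and 28; after swapping, the array is [7, 20, 4, 21, 28, 27, 13, 14].
Sweep left to right; for each value list the smaller values that follow it:
7 → 4 → 1
20 → 4, 13, 14 → 3
4 → none → 0
21 → 13, 14 → 2
28 → 27, 13, 14 → 3
27 → 13, 14 → 2
13 → none → 0
14 → none → 0
Sum: 1 + 3 + 0 + 2 + 3 + 2 + 0 + 0 = 11

11 inversions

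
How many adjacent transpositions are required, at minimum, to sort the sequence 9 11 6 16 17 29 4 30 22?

Adjacent swaps: 10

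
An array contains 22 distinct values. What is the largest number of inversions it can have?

231

The maximum occurs when the array is in strictly decreasing order: every one of the C(22, 2) pairs is inverted.
C(22, 2) = 22·21/2 = 231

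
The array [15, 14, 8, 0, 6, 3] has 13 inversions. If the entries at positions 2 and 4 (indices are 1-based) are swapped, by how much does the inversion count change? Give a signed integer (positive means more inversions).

Positions 2 and 4 hold 14 and 0; after swapping, the array is [15, 0, 8, 14, 6, 3].
Sweep left to right; for each value list the smaller values that follow it:
15 → 0, 8, 14, 6, 3 → 5
0 → none → 0
8 → 6, 3 → 2
14 → 6, 3 → 2
6 → 3 → 1
3 → none → 0
Sum: 5 + 0 + 2 + 2 + 1 + 0 = 10
Change: 10 − 13 = -3

-3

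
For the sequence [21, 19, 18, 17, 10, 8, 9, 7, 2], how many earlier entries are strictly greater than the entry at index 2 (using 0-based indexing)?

2

The element at index 2 is 18.
Elements before it: 21, 19
Those larger than 18: 21, 19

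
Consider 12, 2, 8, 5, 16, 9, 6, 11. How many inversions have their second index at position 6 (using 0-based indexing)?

The element at index 6 is 6.
Elements before it: 12, 2, 8, 5, 16, 9
Those larger than 6: 12, 8, 16, 9

4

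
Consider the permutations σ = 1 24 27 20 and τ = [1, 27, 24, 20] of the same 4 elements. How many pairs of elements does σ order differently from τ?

1 discordant pair

Assign each item its position (1..4) in the first ordering, then rewrite the second ordering as that position sequence:
positions: 1→1, 24→2, 27→3, 20→4
second ordering as positions: [1, 3, 2, 4]
Discordant pairs = inversions in this position sequence.
1: 0
3: 2 → 1
2: 0
4: 0
Total: 0 + 1 + 0 + 0 = 1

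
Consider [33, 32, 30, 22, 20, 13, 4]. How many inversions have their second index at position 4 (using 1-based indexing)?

The element at index 4 is 22.
Elements before it: 33, 32, 30
Those larger than 22: 33, 32, 30

3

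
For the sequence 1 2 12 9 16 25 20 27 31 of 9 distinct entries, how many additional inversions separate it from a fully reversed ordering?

34 inversions short

Maximum inversions for 9 distinct elements is C(9, 2) = 9·8/2 = 36.
Current inversions — for each element, count later smaller elements:
1: 0
2: 0
12: 1
9: 0
16: 0
25: 1
20: 0
27: 0
31: 0
Current total: 0 + 0 + 1 + 0 + 0 + 1 + 0 + 0 + 0 = 2
Shortfall: 36 − 2 = 34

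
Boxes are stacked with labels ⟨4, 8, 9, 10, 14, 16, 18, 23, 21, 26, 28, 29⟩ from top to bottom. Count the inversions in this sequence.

1 inversion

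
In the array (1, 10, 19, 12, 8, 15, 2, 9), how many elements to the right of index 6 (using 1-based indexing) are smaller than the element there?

The element at index 6 is 15.
Elements after it: 2, 9
Those smaller than 15: 2, 9

2 such elements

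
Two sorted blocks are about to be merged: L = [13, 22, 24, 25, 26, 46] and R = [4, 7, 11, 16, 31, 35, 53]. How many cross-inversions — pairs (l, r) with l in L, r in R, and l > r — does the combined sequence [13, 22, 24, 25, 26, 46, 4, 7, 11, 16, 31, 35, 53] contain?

25

Take each right-half value and tally the left-half values above it:
r = 4: 13, 22, 24, 25, 26, 46 → 6
r = 7: 13, 22, 24, 25, 26, 46 → 6
r = 11: 13, 22, 24, 25, 26, 46 → 6
r = 16: 22, 24, 25, 26, 46 → 5
r = 31: 46 → 1
r = 35: 46 → 1
r = 53: none → 0
Cross-inversions: 6 + 6 + 6 + 5 + 1 + 1 + 0 = 25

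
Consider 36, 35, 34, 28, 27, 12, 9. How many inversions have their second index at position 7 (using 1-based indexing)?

6 such elements

The element at index 7 is 9.
Elements before it: 36, 35, 34, 28, 27, 12
Those larger than 9: 36, 35, 34, 28, 27, 12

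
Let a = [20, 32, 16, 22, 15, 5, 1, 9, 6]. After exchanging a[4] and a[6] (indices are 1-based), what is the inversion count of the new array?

26

Positions 4 and 6 hold 22 and 5; after swapping, the array is [20, 32, 16, 5, 15, 22, 1, 9, 6].
Count, for each position, how many later elements it exceeds:
20 → 16, 5, 15, 1, 9, 6 → 6
32 → 16, 5, 15, 22, 1, 9, 6 → 7
16 → 5, 15, 1, 9, 6 → 5
5 → 1 → 1
15 → 1, 9, 6 → 3
22 → 1, 9, 6 → 3
1 → none → 0
9 → 6 → 1
6 → none → 0
Sum: 6 + 7 + 5 + 1 + 3 + 3 + 0 + 1 + 0 = 26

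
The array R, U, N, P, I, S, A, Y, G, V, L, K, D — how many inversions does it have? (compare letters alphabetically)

Inversions: 49

Sweep left to right; for each value list the smaller values that follow it:
R: 8
U: 9
N: 6
P: 6
I: 3
S: 5
A: 0
Y: 5
G: 1
V: 3
L: 2
K: 1
D: 0
Sum: 8 + 9 + 6 + 6 + 3 + 5 + 0 + 5 + 1 + 3 + 2 + 1 + 0 = 49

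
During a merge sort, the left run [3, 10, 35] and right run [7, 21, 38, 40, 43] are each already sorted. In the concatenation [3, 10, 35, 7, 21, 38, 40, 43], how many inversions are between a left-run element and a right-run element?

Take each right-half value and tally the left-half values above it:
r = 7: 10, 35 → 2
r = 21: 35 → 1
r = 38: none → 0
r = 40: none → 0
r = 43: none → 0
Cross-inversions: 2 + 1 + 0 + 0 + 0 = 3

3 split inversions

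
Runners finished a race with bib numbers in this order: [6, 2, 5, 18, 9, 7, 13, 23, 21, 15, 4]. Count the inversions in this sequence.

For each element, count later entries that are smaller:
6 → 2, 5, 4 → 3
2 → none → 0
5 → 4 → 1
18 → 9, 7, 13, 15, 4 → 5
9 → 7, 4 → 2
7 → 4 → 1
13 → 4 → 1
23 → 21, 15, 4 → 3
21 → 15, 4 → 2
15 → 4 → 1
4 → none → 0
Sum: 3 + 0 + 1 + 5 + 2 + 1 + 1 + 3 + 2 + 1 + 0 = 19

19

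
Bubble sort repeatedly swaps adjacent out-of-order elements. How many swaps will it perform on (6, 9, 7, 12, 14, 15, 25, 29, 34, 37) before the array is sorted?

Minimum adjacent swaps = number of inversions (each swap of adjacent out-of-order elements removes one inversion and no swap can remove more).
Count inversions — for each element, later elements that are smaller:
6: none → 0
9: 7 → 1
7: none → 0
12: none → 0
14: none → 0
15: none → 0
25: none → 0
29: none → 0
34: none → 0
37: none → 0
Total inversions: 0 + 1 + 0 + 0 + 0 + 0 + 0 + 0 + 0 + 0 = 1

1 swap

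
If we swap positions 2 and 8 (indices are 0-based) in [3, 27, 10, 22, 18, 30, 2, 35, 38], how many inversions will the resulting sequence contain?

19 inversions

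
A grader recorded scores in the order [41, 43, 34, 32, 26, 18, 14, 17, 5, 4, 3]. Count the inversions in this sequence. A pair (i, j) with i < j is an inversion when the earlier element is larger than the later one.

Sweep left to right; for each value list the smaller values that follow it:
41 → 34, 32, 26, 18, 14, 17, 5, 4, 3 → 9
43 → 34, 32, 26, 18, 14, 17, 5, 4, 3 → 9
34 → 32, 26, 18, 14, 17, 5, 4, 3 → 8
32 → 26, 18, 14, 17, 5, 4, 3 → 7
26 → 18, 14, 17, 5, 4, 3 → 6
18 → 14, 17, 5, 4, 3 → 5
14 → 5, 4, 3 → 3
17 → 5, 4, 3 → 3
5 → 4, 3 → 2
4 → 3 → 1
3 → none → 0
Sum: 9 + 9 + 8 + 7 + 6 + 5 + 3 + 3 + 2 + 1 + 0 = 53

53 inversions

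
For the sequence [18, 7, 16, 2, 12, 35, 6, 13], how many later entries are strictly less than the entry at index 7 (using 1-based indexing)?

0

The element at index 7 is 6.
Elements after it: 13
None of them are smaller than 6.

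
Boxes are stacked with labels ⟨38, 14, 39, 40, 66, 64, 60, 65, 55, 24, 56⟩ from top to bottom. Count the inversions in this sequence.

Sweep left to right; for each value list the smaller values that follow it:
38 → 14, 24 → 2
14 → none → 0
39 → 24 → 1
40 → 24 → 1
66 → 64, 60, 65, 55, 24, 56 → 6
64 → 60, 55, 24, 56 → 4
60 → 55, 24, 56 → 3
65 → 55, 24, 56 → 3
55 → 24 → 1
24 → none → 0
56 → none → 0
Sum: 2 + 0 + 1 + 1 + 6 + 4 + 3 + 3 + 1 + 0 + 0 = 21

Inversions: 21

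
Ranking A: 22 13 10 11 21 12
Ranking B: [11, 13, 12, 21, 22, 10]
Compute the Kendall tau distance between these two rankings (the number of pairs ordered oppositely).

Assign each item its position (1..6) in the first ordering, then rewrite the second ordering as that position sequence:
positions: 22→1, 13→2, 10→3, 11→4, 21→5, 12→6
second ordering as positions: [4, 2, 6, 5, 1, 3]
Discordant pairs = inversions in this position sequence.
4: 2, 1, 3 → 3
2: 1 → 1
6: 5, 1, 3 → 3
5: 1, 3 → 2
1: 0
3: 0
Total: 3 + 1 + 3 + 2 + 0 + 0 = 9

There are 9 discordant pairs.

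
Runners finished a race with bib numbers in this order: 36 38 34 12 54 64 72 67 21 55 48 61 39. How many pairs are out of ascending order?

31

Count, for each position, how many later elements it exceeds:
36: 3
38: 3
34: 2
12: 0
54: 3
64: 5
72: 6
67: 5
21: 0
55: 2
48: 1
61: 1
39: 0
Sum: 3 + 3 + 2 + 0 + 3 + 5 + 6 + 5 + 0 + 2 + 1 + 1 + 0 = 31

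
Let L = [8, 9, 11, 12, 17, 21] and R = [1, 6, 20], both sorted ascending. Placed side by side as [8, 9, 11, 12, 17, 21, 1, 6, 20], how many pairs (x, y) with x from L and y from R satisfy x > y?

Take each right-half value and tally the left-half values above it:
r = 1: 8, 9, 11, 12, 17, 21 → 6
r = 6: 8, 9, 11, 12, 17, 21 → 6
r = 20: 21 → 1
Cross-inversions: 6 + 6 + 1 = 13

13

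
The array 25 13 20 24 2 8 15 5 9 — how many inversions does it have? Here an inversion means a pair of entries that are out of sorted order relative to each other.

Inversions: 25

Count, for each position, how many later elements it exceeds:
25 → 13, 20, 24, 2, 8, 15, 5, 9 → 8
13 → 2, 8, 5, 9 → 4
20 → 2, 8, 15, 5, 9 → 5
24 → 2, 8, 15, 5, 9 → 5
2 → none → 0
8 → 5 → 1
15 → 5, 9 → 2
5 → none → 0
9 → none → 0
Sum: 8 + 4 + 5 + 5 + 0 + 1 + 2 + 0 + 0 = 25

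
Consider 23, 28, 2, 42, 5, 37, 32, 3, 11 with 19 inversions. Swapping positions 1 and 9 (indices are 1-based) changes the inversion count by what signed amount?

-1

Positions 1 and 9 hold 23 and 11; after swapping, the array is [11, 28, 2, 42, 5, 37, 32, 3, 23].
Sweep left to right; for each value list the smaller values that follow it:
11 → 2, 5, 3 → 3
28 → 2, 5, 3, 23 → 4
2 → none → 0
42 → 5, 37, 32, 3, 23 → 5
5 → 3 → 1
37 → 32, 3, 23 → 3
32 → 3, 23 → 2
3 → none → 0
23 → none → 0
Sum: 3 + 4 + 0 + 5 + 1 + 3 + 2 + 0 + 0 = 18
Change: 18 − 19 = -1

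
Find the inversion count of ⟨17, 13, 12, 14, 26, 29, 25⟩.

Listing every pair i<j with a[i]>a[j] (using 0-based positions):
(0,1): 17 > 13
(0,2): 17 > 12
(0,3): 17 > 14
(1,2): 13 > 12
(4,6): 26 > 25
(5,6): 29 > 25
That's 6 pairs.

6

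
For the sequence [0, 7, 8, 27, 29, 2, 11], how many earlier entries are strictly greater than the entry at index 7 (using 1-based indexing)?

2

The element at index 7 is 11.
Elements before it: 0, 7, 8, 27, 29, 2
Those larger than 11: 27, 29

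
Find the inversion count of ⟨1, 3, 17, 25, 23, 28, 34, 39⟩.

1

Element-by-element contributions:
1: 0
3: 0
17: 0
25: 1
23: 0
28: 0
34: 0
39: 0
Sum: 0 + 0 + 0 + 1 + 0 + 0 + 0 + 0 = 1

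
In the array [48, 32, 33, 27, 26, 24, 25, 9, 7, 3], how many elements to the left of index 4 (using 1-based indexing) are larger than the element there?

3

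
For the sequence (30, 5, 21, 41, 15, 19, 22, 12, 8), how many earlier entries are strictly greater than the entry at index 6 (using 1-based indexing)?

The element at index 6 is 19.
Elements before it: 30, 5, 21, 41, 15
Those larger than 19: 30, 21, 41

3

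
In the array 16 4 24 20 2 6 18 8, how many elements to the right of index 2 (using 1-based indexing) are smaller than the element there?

The element at index 2 is 4.
Elements after it: 24, 20, 2, 6, 18, 8
Those smaller than 4: 2

1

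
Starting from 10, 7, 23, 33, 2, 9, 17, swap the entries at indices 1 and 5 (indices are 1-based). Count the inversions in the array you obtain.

Positions 1 and 5 hold 10 and 2; after swapping, the array is [2, 7, 23, 33, 10, 9, 17].
Element-by-element contributions:
2 → none → 0
7 → none → 0
23 → 10, 9, 17 → 3
33 → 10, 9, 17 → 3
10 → 9 → 1
9 → none → 0
17 → none → 0
Sum: 0 + 0 + 3 + 3 + 1 + 0 + 0 = 7

7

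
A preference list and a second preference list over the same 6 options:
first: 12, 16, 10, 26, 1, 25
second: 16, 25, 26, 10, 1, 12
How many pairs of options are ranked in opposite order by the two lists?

There are 9 pairs.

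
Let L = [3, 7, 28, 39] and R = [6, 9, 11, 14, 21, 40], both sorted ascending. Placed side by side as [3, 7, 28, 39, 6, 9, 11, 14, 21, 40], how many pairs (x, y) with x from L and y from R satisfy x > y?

11

Count, for every r in R, how many entries of L exceed r:
r = 6: 7, 28, 39 → 3
r = 9: 28, 39 → 2
r = 11: 28, 39 → 2
r = 14: 28, 39 → 2
r = 21: 28, 39 → 2
r = 40: none → 0
Cross-inversions: 3 + 2 + 2 + 2 + 2 + 0 = 11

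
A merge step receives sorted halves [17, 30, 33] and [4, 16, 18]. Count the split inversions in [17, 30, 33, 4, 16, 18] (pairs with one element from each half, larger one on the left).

Take each right-half value and tally the left-half values above it:
r = 4: 17, 30, 33 → 3
r = 16: 17, 30, 33 → 3
r = 18: 30, 33 → 2
Cross-inversions: 3 + 3 + 2 = 8

8 cross-inversions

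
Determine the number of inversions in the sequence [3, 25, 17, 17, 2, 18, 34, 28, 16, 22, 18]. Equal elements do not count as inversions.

For each element, count later entries that are smaller:
3 → 2 → 1
25 → 17, 17, 2, 18, 16, 22, 18 → 7
17 → 2, 16 → 2
17 → 2, 16 → 2
2 → none → 0
18 → 16 → 1
34 → 28, 16, 22, 18 → 4
28 → 16, 22, 18 → 3
16 → none → 0
22 → 18 → 1
18 → none → 0
Sum: 1 + 7 + 2 + 2 + 0 + 1 + 4 + 3 + 0 + 1 + 0 = 21

21 inversions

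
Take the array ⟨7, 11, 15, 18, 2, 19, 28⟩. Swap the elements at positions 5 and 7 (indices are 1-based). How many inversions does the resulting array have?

7

Positions 5 and 7 hold 2 and 28; after swapping, the array is [7, 11, 15, 18, 28, 19, 2].
Element-by-element contributions:
7 → 2 → 1
11 → 2 → 1
15 → 2 → 1
18 → 2 → 1
28 → 19, 2 → 2
19 → 2 → 1
2 → none → 0
Sum: 1 + 1 + 1 + 1 + 2 + 1 + 0 = 7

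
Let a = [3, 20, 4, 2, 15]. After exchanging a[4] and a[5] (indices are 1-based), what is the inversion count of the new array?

6 inversions

Positions 4 and 5 hold 2 and 15; after swapping, the array is [3, 20, 4, 15, 2].
For each element, count later entries that are smaller:
3 → 2 → 1
20 → 4, 15, 2 → 3
4 → 2 → 1
15 → 2 → 1
2 → none → 0
Sum: 1 + 3 + 1 + 1 + 0 = 6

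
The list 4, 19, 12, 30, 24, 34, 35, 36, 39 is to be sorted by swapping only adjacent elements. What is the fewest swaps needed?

The minimum number of adjacent swaps to sort an array equals its inversion count, since every such swap removes exactly one inversion.
Count inversions — for each element, later elements that are smaller:
4: none → 0
19: 12 → 1
12: none → 0
30: 24 → 1
24: none → 0
34: none → 0
35: none → 0
36: none → 0
39: none → 0
Total inversions: 0 + 1 + 0 + 1 + 0 + 0 + 0 + 0 + 0 = 2

2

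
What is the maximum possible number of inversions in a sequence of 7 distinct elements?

21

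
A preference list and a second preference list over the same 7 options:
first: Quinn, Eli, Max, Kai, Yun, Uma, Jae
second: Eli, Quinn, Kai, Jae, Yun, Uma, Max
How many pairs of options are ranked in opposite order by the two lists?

7

Assign each item its position (1..7) in the first ordering, then rewrite the second ordering as that position sequence:
positions: Quinn→1, Eli→2, Max→3, Kai→4, Yun→5, Uma→6, Jae→7
second ordering as positions: [2, 1, 4, 7, 5, 6, 3]
Discordant pairs = inversions in this position sequence.
2: 1 → 1
1: 0
4: 3 → 1
7: 5, 6, 3 → 3
5: 3 → 1
6: 3 → 1
3: 0
Total: 1 + 0 + 1 + 3 + 1 + 1 + 0 = 7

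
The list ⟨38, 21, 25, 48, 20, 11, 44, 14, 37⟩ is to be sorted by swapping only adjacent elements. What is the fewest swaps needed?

Each adjacent swap fixes exactly one inversion, so the minimum swap count equals the number of inversions.
Count inversions — for each element, later elements that are smaller:
38: 21, 25, 20, 11, 14, 37 → 6
21: 20, 11, 14 → 3
25: 20, 11, 14 → 3
48: 20, 11, 44, 14, 37 → 5
20: 11, 14 → 2
11: none → 0
44: 14, 37 → 2
14: none → 0
37: none → 0
Total inversions: 6 + 3 + 3 + 5 + 2 + 0 + 2 + 0 + 0 = 21

21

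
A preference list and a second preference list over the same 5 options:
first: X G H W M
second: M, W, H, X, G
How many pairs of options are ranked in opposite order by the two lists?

9

Assign each item its position (1..5) in the first ordering, then rewrite the second ordering as that position sequence:
positions: X→1, G→2, H→3, W→4, M→5
second ordering as positions: [5, 4, 3, 1, 2]
Discordant pairs = inversions in this position sequence.
5: 4, 3, 1, 2 → 4
4: 3, 1, 2 → 3
3: 1, 2 → 2
1: 0
2: 0
Total: 4 + 3 + 2 + 0 + 0 = 9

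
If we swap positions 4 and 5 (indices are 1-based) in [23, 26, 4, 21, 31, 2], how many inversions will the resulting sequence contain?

10 inversions

Positions 4 and 5 hold 21 and 31; after swapping, the array is [23, 26, 4, 31, 21, 2].
For each element, count later entries that are smaller:
23: 3
26: 3
4: 1
31: 2
21: 1
2: 0
Sum: 3 + 3 + 1 + 2 + 1 + 0 = 10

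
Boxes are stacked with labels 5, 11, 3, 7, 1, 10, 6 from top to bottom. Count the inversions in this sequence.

Listing every pair i<j with a[i]>a[j] (using 0-based positions):
(0,2): 5 > 3
(0,4): 5 > 1
(1,2): 11 > 3
(1,3): 11 > 7
(1,4): 11 > 1
(1,5): 11 > 10
(1,6): 11 > 6
(2,4): 3 > 1
(3,4): 7 > 1
(3,6): 7 > 6
(5,6): 10 > 6
That's 11 pairs.

11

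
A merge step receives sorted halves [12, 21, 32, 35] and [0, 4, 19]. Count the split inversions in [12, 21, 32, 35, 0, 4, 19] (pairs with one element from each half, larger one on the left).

For each element r of the right run, count left-run elements greater than r:
r = 0: 12, 21, 32, 35 → 4
r = 4: 12, 21, 32, 35 → 4
r = 19: 21, 32, 35 → 3
Cross-inversions: 4 + 4 + 3 = 11

11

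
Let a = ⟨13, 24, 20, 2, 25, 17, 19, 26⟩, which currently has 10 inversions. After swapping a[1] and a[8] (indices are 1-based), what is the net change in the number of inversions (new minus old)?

Positions 1 and 8 hold 13 and 26; after swapping, the array is [26, 24, 20, 2, 25, 17, 19, 13].
Count, for each position, how many later elements it exceeds:
26 → 24, 20, 2, 25, 17, 19, 13 → 7
24 → 20, 2, 17, 19, 13 → 5
20 → 2, 17, 19, 13 → 4
2 → none → 0
25 → 17, 19, 13 → 3
17 → 13 → 1
19 → 13 → 1
13 → none → 0
Sum: 7 + 5 + 4 + 0 + 3 + 1 + 1 + 0 = 21
Change: 21 − 10 = +11

+11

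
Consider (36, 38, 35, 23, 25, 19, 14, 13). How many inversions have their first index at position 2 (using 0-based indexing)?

5

The element at index 2 is 35.
Elements after it: 23, 25, 19, 14, 13
Those smaller than 35: 23, 25, 19, 14, 13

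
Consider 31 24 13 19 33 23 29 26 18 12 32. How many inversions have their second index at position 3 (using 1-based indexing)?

2 such elements

The element at index 3 is 13.
Elements before it: 31, 24
Those larger than 13: 31, 24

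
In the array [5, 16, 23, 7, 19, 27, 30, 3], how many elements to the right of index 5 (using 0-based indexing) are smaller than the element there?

The element at index 5 is 27.
Elements after it: 30, 3
Those smaller than 27: 3

1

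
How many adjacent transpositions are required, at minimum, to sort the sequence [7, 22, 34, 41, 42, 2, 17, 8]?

Minimum adjacent swaps = number of inversions (each swap of adjacent out-of-order elements removes one inversion and no swap can remove more).
Count inversions — for each element, later elements that are smaller:
7: 2 → 1
22: 2, 17, 8 → 3
34: 2, 17, 8 → 3
41: 2, 17, 8 → 3
42: 2, 17, 8 → 3
2: none → 0
17: 8 → 1
8: none → 0
Total inversions: 1 + 3 + 3 + 3 + 3 + 0 + 1 + 0 = 14

14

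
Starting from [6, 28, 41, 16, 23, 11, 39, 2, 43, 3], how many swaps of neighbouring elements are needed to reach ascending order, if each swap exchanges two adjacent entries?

Minimum adjacent swaps = number of inversions (each swap of adjacent out-of-order elements removes one inversion and no swap can remove more).
Count inversions — for each element, later elements that are smaller:
6: 2, 3 → 2
28: 16, 23, 11, 2, 3 → 5
41: 16, 23, 11, 39, 2, 3 → 6
16: 11, 2, 3 → 3
23: 11, 2, 3 → 3
11: 2, 3 → 2
39: 2, 3 → 2
2: none → 0
43: 3 → 1
3: none → 0
Total inversions: 2 + 5 + 6 + 3 + 3 + 2 + 2 + 0 + 1 + 0 = 24

There are 24 swaps.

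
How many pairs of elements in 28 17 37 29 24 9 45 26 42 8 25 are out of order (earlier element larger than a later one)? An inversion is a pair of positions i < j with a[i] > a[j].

30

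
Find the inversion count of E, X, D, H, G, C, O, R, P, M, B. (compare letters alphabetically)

Count, for each position, how many later elements it exceeds:
E: 3
X: 9
D: 2
H: 3
G: 2
C: 1
O: 2
R: 3
P: 2
M: 1
B: 0
Sum: 3 + 9 + 2 + 3 + 2 + 1 + 2 + 3 + 2 + 1 + 0 = 28

There are 28 inversions.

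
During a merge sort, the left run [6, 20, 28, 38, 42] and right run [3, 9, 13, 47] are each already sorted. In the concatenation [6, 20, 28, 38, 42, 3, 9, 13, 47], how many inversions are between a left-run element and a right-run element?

13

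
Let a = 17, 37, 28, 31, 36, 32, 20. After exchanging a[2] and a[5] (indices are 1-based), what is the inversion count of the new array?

Positions 2 and 5 hold 37 and 36; after swapping, the array is [17, 36, 28, 31, 37, 32, 20].
For each element, count later entries that are smaller:
17 → none → 0
36 → 28, 31, 32, 20 → 4
28 → 20 → 1
31 → 20 → 1
37 → 32, 20 → 2
32 → 20 → 1
20 → none → 0
Sum: 0 + 4 + 1 + 1 + 2 + 1 + 0 = 9

9 inversions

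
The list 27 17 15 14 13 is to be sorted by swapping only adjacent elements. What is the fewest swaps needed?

The minimum number of adjacent swaps to sort an array equals its inversion count, since every such swap removes exactly one inversion.
Count inversions — for each element, later elements that are smaller:
27: 17, 15, 14, 13 → 4
17: 15, 14, 13 → 3
15: 14, 13 → 2
14: 13 → 1
13: none → 0
Total inversions: 4 + 3 + 2 + 1 + 0 = 10

10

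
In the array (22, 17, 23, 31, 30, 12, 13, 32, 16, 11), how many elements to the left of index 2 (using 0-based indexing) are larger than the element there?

The element at index 2 is 23.
Elements before it: 22, 17
None of them are larger than 23.

0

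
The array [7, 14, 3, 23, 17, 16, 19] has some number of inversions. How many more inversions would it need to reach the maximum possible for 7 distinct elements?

15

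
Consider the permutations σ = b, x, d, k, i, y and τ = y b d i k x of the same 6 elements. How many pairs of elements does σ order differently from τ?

9 discordant pairs

Assign each item its position (1..6) in the first ordering, then rewrite the second ordering as that position sequence:
positions: b→1, x→2, d→3, k→4, i→5, y→6
second ordering as positions: [6, 1, 3, 5, 4, 2]
Discordant pairs = inversions in this position sequence.
6: 1, 3, 5, 4, 2 → 5
1: 0
3: 2 → 1
5: 4, 2 → 2
4: 2 → 1
2: 0
Total: 5 + 0 + 1 + 2 + 1 + 0 = 9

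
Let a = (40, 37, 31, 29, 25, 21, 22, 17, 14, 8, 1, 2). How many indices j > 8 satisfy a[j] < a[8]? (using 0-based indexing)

3

The element at index 8 is 14.
Elements after it: 8, 1, 2
Those smaller than 14: 8, 1, 2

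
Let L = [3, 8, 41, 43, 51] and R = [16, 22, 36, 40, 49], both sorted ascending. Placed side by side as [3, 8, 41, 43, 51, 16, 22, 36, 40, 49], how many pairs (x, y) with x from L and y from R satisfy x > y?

Count, for every r in R, how many entries of L exceed r:
r = 16: 41, 43, 51 → 3
r = 22: 41, 43, 51 → 3
r = 36: 41, 43, 51 → 3
r = 40: 41, 43, 51 → 3
r = 49: 51 → 1
Cross-inversions: 3 + 3 + 3 + 3 + 1 = 13

There are 13 split inversions.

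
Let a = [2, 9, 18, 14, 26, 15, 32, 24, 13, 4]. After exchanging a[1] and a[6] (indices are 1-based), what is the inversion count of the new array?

24

Positions 1 and 6 hold 2 and 15; after swapping, the array is [15, 9, 18, 14, 26, 2, 32, 24, 13, 4].
Count, for each position, how many later elements it exceeds:
15 → 9, 14, 2, 13, 4 → 5
9 → 2, 4 → 2
18 → 14, 2, 13, 4 → 4
14 → 2, 13, 4 → 3
26 → 2, 24, 13, 4 → 4
2 → none → 0
32 → 24, 13, 4 → 3
24 → 13, 4 → 2
13 → 4 → 1
4 → none → 0
Sum: 5 + 2 + 4 + 3 + 4 + 0 + 3 + 2 + 1 + 0 = 24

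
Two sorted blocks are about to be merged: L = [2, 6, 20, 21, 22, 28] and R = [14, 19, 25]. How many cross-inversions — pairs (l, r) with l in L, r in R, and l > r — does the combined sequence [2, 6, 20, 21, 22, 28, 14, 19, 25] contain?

9

Count, for every r in R, how many entries of L exceed r:
r = 14: 20, 21, 22, 28 → 4
r = 19: 20, 21, 22, 28 → 4
r = 25: 28 → 1
Cross-inversions: 4 + 4 + 1 = 9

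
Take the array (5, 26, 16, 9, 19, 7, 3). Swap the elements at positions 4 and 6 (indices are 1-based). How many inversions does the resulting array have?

13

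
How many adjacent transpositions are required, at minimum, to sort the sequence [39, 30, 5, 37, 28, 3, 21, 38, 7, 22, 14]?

35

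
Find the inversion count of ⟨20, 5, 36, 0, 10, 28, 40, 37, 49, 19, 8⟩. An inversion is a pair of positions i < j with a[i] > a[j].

Count, for each position, how many later elements it exceeds:
20: 5
5: 1
36: 5
0: 0
10: 1
28: 2
40: 3
37: 2
49: 2
19: 1
8: 0
Sum: 5 + 1 + 5 + 0 + 1 + 2 + 3 + 2 + 2 + 1 + 0 = 22

There are 22 inversions.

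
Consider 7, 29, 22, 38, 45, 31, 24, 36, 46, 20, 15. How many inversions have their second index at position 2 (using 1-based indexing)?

0

The element at index 2 is 29.
Elements before it: 7
None of them are larger than 29.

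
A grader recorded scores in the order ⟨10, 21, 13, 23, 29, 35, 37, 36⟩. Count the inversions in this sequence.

There are 2 inversions.

Element-by-element contributions:
10 → none → 0
21 → 13 → 1
13 → none → 0
23 → none → 0
29 → none → 0
35 → none → 0
37 → 36 → 1
36 → none → 0
Sum: 0 + 1 + 0 + 0 + 0 + 0 + 1 + 0 = 2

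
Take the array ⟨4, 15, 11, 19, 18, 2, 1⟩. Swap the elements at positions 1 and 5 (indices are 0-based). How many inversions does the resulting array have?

10 inversions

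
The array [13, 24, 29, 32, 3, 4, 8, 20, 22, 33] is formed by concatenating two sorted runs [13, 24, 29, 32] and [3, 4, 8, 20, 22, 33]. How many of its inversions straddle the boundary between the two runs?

There are 18 split inversions.

For each element r of the right run, count left-run elements greater than r:
r = 3: 13, 24, 29, 32 → 4
r = 4: 13, 24, 29, 32 → 4
r = 8: 13, 24, 29, 32 → 4
r = 20: 24, 29, 32 → 3
r = 22: 24, 29, 32 → 3
r = 33: none → 0
Cross-inversions: 4 + 4 + 4 + 3 + 3 + 0 = 18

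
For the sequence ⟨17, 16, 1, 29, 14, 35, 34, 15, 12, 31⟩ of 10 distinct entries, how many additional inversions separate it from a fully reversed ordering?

Maximum inversions for 10 distinct elements is C(10, 2) = 10·9/2 = 45.
Current inversions — for each element, count later smaller elements:
17: 5
16: 4
1: 0
29: 3
14: 1
35: 4
34: 3
15: 1
12: 0
31: 0
Current total: 5 + 4 + 0 + 3 + 1 + 4 + 3 + 1 + 0 + 0 = 21
Shortfall: 45 − 21 = 24

24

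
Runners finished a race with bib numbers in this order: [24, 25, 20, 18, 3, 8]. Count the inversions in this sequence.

Out-of-order pairs: 13

Element-by-element contributions:
24: 4
25: 4
20: 3
18: 2
3: 0
8: 0
Sum: 4 + 4 + 3 + 2 + 0 + 0 = 13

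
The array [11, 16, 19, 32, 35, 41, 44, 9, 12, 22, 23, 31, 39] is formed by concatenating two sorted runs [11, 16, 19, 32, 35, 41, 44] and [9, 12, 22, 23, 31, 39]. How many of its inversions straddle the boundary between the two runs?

27

Take each right-half value and tally the left-half values above it:
r = 9: 11, 16, 19, 32, 35, 41, 44 → 7
r = 12: 16, 19, 32, 35, 41, 44 → 6
r = 22: 32, 35, 41, 44 → 4
r = 23: 32, 35, 41, 44 → 4
r = 31: 32, 35, 41, 44 → 4
r = 39: 41, 44 → 2
Cross-inversions: 7 + 6 + 4 + 4 + 4 + 2 = 27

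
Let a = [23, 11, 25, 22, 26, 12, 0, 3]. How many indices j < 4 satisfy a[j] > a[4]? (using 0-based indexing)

The element at index 4 is 26.
Elements before it: 23, 11, 25, 22
None of them are larger than 26.

0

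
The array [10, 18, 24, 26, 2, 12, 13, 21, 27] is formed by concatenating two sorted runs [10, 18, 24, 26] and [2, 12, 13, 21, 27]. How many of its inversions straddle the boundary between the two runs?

For each element r of the right run, count left-run elements greater than r:
r = 2: 10, 18, 24, 26 → 4
r = 12: 18, 24, 26 → 3
r = 13: 18, 24, 26 → 3
r = 21: 24, 26 → 2
r = 27: none → 0
Cross-inversions: 4 + 3 + 3 + 2 + 0 = 12

There are 12 split inversions.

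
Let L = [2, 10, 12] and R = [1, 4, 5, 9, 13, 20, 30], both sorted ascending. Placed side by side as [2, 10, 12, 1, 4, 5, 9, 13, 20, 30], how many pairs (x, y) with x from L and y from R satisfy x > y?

9 split inversions

For each element r of the right run, count left-run elements greater than r:
r = 1: 2, 10, 12 → 3
r = 4: 10, 12 → 2
r = 5: 10, 12 → 2
r = 9: 10, 12 → 2
r = 13: none → 0
r = 20: none → 0
r = 30: none → 0
Cross-inversions: 3 + 2 + 2 + 2 + 0 + 0 + 0 = 9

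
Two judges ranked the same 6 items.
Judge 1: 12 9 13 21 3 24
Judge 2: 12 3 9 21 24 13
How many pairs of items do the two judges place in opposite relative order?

Assign each item its position (1..6) in the first ordering, then rewrite the second ordering as that position sequence:
positions: 12→1, 9→2, 13→3, 21→4, 3→5, 24→6
second ordering as positions: [1, 5, 2, 4, 6, 3]
Discordant pairs = inversions in this position sequence.
1: 0
5: 2, 4, 3 → 3
2: 0
4: 3 → 1
6: 3 → 1
3: 0
Total: 0 + 3 + 0 + 1 + 1 + 0 = 5

Discordant pairs: 5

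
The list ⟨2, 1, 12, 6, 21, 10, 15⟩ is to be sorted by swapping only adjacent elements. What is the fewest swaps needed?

5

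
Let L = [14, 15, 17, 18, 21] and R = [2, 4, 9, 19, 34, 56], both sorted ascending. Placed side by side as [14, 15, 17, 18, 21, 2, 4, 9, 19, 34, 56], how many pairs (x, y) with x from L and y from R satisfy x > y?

16

Count, for every r in R, how many entries of L exceed r:
r = 2: 14, 15, 17, 18, 21 → 5
r = 4: 14, 15, 17, 18, 21 → 5
r = 9: 14, 15, 17, 18, 21 → 5
r = 19: 21 → 1
r = 34: none → 0
r = 56: none → 0
Cross-inversions: 5 + 5 + 5 + 1 + 0 + 0 = 16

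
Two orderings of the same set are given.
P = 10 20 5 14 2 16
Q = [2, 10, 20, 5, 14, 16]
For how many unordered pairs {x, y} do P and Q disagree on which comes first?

Assign each item its position (1..6) in the first ordering, then rewrite the second ordering as that position sequence:
positions: 10→1, 20→2, 5→3, 14→4, 2→5, 16→6
second ordering as positions: [5, 1, 2, 3, 4, 6]
Discordant pairs = inversions in this position sequence.
5: 1, 2, 3, 4 → 4
1: 0
2: 0
3: 0
4: 0
6: 0
Total: 4 + 0 + 0 + 0 + 0 + 0 = 4

4 disagreeing pairs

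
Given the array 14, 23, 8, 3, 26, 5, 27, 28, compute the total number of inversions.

9 inversions

Count, for each position, how many later elements it exceeds:
14: 3
23: 3
8: 2
3: 0
26: 1
5: 0
27: 0
28: 0
Sum: 3 + 3 + 2 + 0 + 1 + 0 + 0 + 0 = 9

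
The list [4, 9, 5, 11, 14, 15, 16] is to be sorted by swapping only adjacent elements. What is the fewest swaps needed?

There is 1 adjacent swap.

Each adjacent swap fixes exactly one inversion, so the minimum swap count equals the number of inversions.
Count inversions — for each element, later elements that are smaller:
4: none → 0
9: 5 → 1
5: none → 0
11: none → 0
14: none → 0
15: none → 0
16: none → 0
Total inversions: 0 + 1 + 0 + 0 + 0 + 0 + 0 = 1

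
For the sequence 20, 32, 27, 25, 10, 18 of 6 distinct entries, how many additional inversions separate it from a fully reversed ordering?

4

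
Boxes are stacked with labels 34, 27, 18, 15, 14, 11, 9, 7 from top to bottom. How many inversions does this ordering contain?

Count, for each position, how many later elements it exceeds:
34: 7
27: 6
18: 5
15: 4
14: 3
11: 2
9: 1
7: 0
Sum: 7 + 6 + 5 + 4 + 3 + 2 + 1 + 0 = 28

There are 28 inversions.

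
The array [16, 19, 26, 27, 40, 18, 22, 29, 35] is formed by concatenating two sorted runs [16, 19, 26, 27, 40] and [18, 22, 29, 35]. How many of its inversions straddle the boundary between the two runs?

Count, for every r in R, how many entries of L exceed r:
r = 18: 19, 26, 27, 40 → 4
r = 22: 26, 27, 40 → 3
r = 29: 40 → 1
r = 35: 40 → 1
Cross-inversions: 4 + 3 + 1 + 1 = 9

9 cross-inversions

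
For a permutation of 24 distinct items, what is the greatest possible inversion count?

276 inversions

The maximum occurs when the array is in strictly decreasing order: every one of the C(24, 2) pairs is inverted.
C(24, 2) = 24·23/2 = 276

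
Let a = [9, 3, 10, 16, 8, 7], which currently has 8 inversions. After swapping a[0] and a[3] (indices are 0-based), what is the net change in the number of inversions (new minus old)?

+3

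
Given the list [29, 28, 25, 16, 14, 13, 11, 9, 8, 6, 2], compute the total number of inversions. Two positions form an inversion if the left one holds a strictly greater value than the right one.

Count, for each position, how many later elements it exceeds:
29: 10
28: 9
25: 8
16: 7
14: 6
13: 5
11: 4
9: 3
8: 2
6: 1
2: 0
Sum: 10 + 9 + 8 + 7 + 6 + 5 + 4 + 3 + 2 + 1 + 0 = 55

55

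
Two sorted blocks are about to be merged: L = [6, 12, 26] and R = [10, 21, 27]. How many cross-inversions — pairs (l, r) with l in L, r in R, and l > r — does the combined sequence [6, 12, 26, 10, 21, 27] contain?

There are 3 cross-inversions.

Take each right-half value and tally the left-half values above it:
r = 10: 12, 26 → 2
r = 21: 26 → 1
r = 27: none → 0
Cross-inversions: 2 + 1 + 0 = 3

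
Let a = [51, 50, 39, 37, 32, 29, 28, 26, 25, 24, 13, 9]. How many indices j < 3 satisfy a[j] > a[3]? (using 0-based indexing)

3

The element at index 3 is 37.
Elements before it: 51, 50, 39
Those larger than 37: 51, 50, 39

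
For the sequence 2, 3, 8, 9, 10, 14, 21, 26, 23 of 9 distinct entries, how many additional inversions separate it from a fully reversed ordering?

Maximum inversions for 9 distinct elements is C(9, 2) = 9·8/2 = 36.
Current inversions — for each element, count later smaller elements:
2: 0
3: 0
8: 0
9: 0
10: 0
14: 0
21: 0
26: 1
23: 0
Current total: 0 + 0 + 0 + 0 + 0 + 0 + 0 + 1 + 0 = 1
Shortfall: 36 − 1 = 35

35 inversions short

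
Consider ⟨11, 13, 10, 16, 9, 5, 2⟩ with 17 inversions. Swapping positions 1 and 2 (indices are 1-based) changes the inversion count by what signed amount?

Positions 1 and 2 hold 11 and 13; after swapping, the array is [13, 11, 10, 16, 9, 5, 2].
Element-by-element contributions:
13 → 11, 10, 9, 5, 2 → 5
11 → 10, 9, 5, 2 → 4
10 → 9, 5, 2 → 3
16 → 9, 5, 2 → 3
9 → 5, 2 → 2
5 → 2 → 1
2 → none → 0
Sum: 5 + 4 + 3 + 3 + 2 + 1 + 0 = 18
Change: 18 − 17 = +1

+1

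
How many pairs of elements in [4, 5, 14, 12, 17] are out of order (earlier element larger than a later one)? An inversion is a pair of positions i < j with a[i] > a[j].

1 inversion

For each element, count later entries that are smaller:
4 → none → 0
5 → none → 0
14 → 12 → 1
12 → none → 0
17 → none → 0
Sum: 0 + 0 + 1 + 0 + 0 = 1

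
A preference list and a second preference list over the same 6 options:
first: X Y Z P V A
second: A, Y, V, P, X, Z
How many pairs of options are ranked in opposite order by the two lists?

Assign each item its position (1..6) in the first ordering, then rewrite the second ordering as that position sequence:
positions: X→1, Y→2, Z→3, P→4, V→5, A→6
second ordering as positions: [6, 2, 5, 4, 1, 3]
Discordant pairs = inversions in this position sequence.
6: 2, 5, 4, 1, 3 → 5
2: 1 → 1
5: 4, 1, 3 → 3
4: 1, 3 → 2
1: 0
3: 0
Total: 5 + 1 + 3 + 2 + 0 + 0 = 11

11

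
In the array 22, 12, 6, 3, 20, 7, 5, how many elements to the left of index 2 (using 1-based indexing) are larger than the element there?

1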